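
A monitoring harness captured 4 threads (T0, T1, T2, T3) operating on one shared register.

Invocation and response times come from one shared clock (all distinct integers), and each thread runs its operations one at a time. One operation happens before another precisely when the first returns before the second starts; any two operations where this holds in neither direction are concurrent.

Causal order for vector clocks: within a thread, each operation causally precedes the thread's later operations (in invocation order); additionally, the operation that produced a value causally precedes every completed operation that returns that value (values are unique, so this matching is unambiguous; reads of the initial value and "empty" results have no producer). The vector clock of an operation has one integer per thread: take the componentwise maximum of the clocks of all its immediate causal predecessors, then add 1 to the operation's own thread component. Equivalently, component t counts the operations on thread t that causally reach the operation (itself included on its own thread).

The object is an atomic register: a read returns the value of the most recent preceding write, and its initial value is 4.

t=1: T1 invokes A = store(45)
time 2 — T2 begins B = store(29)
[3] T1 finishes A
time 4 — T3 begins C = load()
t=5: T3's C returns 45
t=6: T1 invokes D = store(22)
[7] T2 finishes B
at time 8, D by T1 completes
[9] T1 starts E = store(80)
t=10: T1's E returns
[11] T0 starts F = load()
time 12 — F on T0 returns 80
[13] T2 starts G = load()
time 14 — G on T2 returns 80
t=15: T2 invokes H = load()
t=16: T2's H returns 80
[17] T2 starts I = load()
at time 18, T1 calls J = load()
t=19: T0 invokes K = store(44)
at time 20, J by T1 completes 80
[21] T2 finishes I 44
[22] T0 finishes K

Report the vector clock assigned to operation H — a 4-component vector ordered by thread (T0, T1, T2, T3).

VC(B, invoked at 2): no causal predecessors; +1 on T2 → (0, 0, 1, 0)
VC(A, invoked at 1): no causal predecessors; +1 on T1 → (0, 1, 0, 0)
C, invoked 4, takes VC(A)=(0, 1, 0, 0) under max, adds 1 for T3 → (0, 1, 0, 1)
D, invoked 6, takes VC(A)=(0, 1, 0, 0) under max, adds 1 for T1 → (0, 2, 0, 0)
E, invoked 9, takes VC(D)=(0, 2, 0, 0) under max, adds 1 for T1 → (0, 3, 0, 0)
J, invoked 18, takes VC(E)=(0, 3, 0, 0) under max, adds 1 for T1 → (0, 4, 0, 0)
F, invoked 11, takes VC(E)=(0, 3, 0, 0) under max, adds 1 for T0 → (1, 3, 0, 0)
G, invoked 13, takes VC(B)=(0, 0, 1, 0), VC(E)=(0, 3, 0, 0) under max, adds 1 for T2 → (0, 3, 2, 0)
K, invoked 19, takes VC(F)=(1, 3, 0, 0) under max, adds 1 for T0 → (2, 3, 0, 0)
H, invoked 15, takes VC(E)=(0, 3, 0, 0), VC(G)=(0, 3, 2, 0) under max, adds 1 for T2 → (0, 3, 3, 0)
I, invoked 17, takes VC(H)=(0, 3, 3, 0), VC(K)=(2, 3, 0, 0) under max, adds 1 for T2 → (2, 3, 4, 0)
target: VC(H) = (0, 3, 3, 0)

(0, 3, 3, 0)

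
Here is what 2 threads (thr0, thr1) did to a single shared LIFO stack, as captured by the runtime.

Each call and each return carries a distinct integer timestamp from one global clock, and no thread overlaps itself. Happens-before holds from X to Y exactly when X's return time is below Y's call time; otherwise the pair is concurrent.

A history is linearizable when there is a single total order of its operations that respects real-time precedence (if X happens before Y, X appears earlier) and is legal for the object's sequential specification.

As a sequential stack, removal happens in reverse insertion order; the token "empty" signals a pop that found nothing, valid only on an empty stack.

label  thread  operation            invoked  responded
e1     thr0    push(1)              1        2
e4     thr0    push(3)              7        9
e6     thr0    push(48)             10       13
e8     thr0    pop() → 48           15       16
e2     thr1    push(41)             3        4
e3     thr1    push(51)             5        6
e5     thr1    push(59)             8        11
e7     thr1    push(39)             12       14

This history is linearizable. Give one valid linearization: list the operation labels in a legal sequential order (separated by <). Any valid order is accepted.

step 1: e1 push(1) — stack <1>
step 2: e2 push(41) — stack <1,41>
step 3: e3 push(51) — stack <1,41,51>
step 4: e4 push(3) — stack <1,41,51,3>
step 5: e5 push(59) — stack <1,41,51,3,59>
step 6: e7 push(39) — stack <1,41,51,3,59,39>
step 7: e6 push(48) — stack <1,41,51,3,59,39,48>
step 8: e8 pop() → 48 — stack <1,41,51,3,59,39>

e1 < e2 < e3 < e4 < e5 < e7 < e6 < e8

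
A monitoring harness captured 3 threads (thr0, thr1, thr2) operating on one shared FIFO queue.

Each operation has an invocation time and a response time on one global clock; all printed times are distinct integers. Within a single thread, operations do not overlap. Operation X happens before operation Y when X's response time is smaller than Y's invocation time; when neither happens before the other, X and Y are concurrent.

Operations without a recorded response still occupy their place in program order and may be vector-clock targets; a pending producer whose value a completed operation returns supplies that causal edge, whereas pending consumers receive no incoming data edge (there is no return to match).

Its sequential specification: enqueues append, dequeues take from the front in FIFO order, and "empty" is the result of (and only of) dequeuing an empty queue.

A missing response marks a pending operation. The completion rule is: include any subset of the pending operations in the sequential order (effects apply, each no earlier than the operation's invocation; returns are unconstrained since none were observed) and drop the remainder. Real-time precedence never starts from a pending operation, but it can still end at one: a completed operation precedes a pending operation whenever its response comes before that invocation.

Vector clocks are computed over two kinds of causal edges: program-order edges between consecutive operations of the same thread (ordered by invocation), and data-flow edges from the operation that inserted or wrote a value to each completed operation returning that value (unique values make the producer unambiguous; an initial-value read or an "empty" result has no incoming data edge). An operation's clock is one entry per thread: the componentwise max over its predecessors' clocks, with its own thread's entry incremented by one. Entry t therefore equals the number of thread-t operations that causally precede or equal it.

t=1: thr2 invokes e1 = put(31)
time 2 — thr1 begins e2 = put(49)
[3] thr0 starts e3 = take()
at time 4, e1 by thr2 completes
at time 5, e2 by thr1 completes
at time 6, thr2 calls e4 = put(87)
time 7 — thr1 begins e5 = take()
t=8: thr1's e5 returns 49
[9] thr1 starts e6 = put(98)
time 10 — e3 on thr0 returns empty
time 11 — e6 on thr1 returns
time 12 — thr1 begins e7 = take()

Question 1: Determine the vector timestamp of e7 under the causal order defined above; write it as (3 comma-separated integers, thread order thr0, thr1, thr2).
e1, invoked 1, has no incoming edges; only thr2's bump applies → (0, 0, 1)
e2, invoked 2, has no incoming edges; only thr1's bump applies → (0, 1, 0)
e3, invoked 3, has no incoming edges; only thr0's bump applies → (1, 0, 0)
merge at e4 (invoked 6): VC(e1)=(0, 0, 1), own-thread bump on thr2 → (0, 0, 2)
merge at e5 (invoked 7): VC(e2)=(0, 1, 0), own-thread bump on thr1 → (0, 2, 0)
merge at e6 (invoked 9): VC(e5)=(0, 2, 0), own-thread bump on thr1 → (0, 3, 0)
merge at e7 (invoked 12): VC(e6)=(0, 3, 0), own-thread bump on thr1 → (0, 4, 0)
target: VC(e7) = (0, 4, 0)

(0, 4, 0)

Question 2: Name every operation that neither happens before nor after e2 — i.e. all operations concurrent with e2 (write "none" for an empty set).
overlap test against e2 [2,5]: concurrent iff the interval meets 2..5
e1 [1,4]: concurrent
e3 [3,10]: concurrent
e4 [6,…): after
e5 [7,8]: after
e6 [9,11]: after
e7 [12,…): after

e1, e3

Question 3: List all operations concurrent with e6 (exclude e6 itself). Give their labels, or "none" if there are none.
e6 spans [9,11]; an op avoiding the whole window 9..11 is ordered, any other is concurrent
e1 [1,4]: before
e2 [2,5]: before
e3 [3,10]: concurrent
e4 [6,…): concurrent
e5 [7,8]: before
e7 [12,…): after

e3, e4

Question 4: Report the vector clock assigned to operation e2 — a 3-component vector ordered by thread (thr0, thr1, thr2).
no predecessors for e1 (invoked 1): thr2 increments from zero → (0, 0, 1)
no predecessors for e2 (invoked 2): thr1 increments from zero → (0, 1, 0)
no predecessors for e3 (invoked 3): thr0 increments from zero → (1, 0, 0)
from VC(e1)=(0, 0, 1), e4 (invoked 6) maxes components and bumps thr2 → (0, 0, 2)
from VC(e2)=(0, 1, 0), e5 (invoked 7) maxes components and bumps thr1 → (0, 2, 0)
from VC(e5)=(0, 2, 0), e6 (invoked 9) maxes components and bumps thr1 → (0, 3, 0)
from VC(e6)=(0, 3, 0), e7 (invoked 12) maxes components and bumps thr1 → (0, 4, 0)
target: VC(e2) = (0, 1, 0)

(0, 1, 0)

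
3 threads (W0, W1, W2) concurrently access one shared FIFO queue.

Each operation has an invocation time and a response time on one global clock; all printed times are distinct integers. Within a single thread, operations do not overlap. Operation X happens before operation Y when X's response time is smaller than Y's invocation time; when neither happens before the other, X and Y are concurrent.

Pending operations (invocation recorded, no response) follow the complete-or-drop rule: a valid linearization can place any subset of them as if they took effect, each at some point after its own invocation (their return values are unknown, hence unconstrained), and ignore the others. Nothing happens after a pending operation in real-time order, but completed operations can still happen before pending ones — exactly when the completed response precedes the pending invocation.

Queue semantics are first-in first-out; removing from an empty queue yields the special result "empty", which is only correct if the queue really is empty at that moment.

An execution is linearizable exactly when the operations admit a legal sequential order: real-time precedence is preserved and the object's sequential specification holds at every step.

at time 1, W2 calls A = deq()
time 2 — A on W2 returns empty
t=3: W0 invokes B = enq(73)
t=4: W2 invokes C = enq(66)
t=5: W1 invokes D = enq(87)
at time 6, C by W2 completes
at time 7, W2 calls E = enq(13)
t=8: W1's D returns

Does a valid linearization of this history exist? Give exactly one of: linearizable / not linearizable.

linearizable

a witness: A, B, C, D
step 1: A deq() → empty — queue <>
step 2: B enq(73) (pending, included) — queue <73>
step 3: C enq(66) — queue <73,66>
step 4: D enq(87) — queue <73,66,87>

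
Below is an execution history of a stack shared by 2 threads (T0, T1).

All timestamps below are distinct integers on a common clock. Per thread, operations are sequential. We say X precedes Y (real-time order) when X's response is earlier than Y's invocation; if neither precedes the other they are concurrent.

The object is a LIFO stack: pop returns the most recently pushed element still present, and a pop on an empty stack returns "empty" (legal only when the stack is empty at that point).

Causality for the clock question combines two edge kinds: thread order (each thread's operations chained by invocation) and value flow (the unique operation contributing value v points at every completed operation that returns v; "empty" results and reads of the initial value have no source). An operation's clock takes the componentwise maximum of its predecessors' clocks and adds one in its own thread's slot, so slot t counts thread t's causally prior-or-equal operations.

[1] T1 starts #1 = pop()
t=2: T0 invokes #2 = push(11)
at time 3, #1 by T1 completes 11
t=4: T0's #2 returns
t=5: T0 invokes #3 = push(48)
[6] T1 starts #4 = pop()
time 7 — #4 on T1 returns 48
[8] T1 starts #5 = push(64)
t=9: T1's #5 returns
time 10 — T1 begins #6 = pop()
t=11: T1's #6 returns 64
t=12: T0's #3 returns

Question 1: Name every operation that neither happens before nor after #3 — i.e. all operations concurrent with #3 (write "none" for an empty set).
#3 runs from 5 to 12; window-overlapping ops are concurrent
#1 [1,3]: before
#2 [2,4]: before
#4 [6,7]: concurrent
#5 [8,9]: concurrent
#6 [10,11]: concurrent

#4, #5, #6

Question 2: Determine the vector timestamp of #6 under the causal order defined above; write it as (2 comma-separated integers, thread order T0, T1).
#2 (invocation 2): nothing precedes it; T0's component alone gives (1, 0)
#1 (invocation 1): componentwise max over VC(#2)=(1, 0), +1 at T1, giving (1, 1)
#3 (invocation 5): componentwise max over VC(#2)=(1, 0), +1 at T0, giving (2, 0)
#4 (invocation 6): componentwise max over VC(#1)=(1, 1), VC(#3)=(2, 0), +1 at T1, giving (2, 2)
#5 (invocation 8): componentwise max over VC(#4)=(2, 2), +1 at T1, giving (2, 3)
#6 (invocation 10): componentwise max over VC(#5)=(2, 3), +1 at T1, giving (2, 4)
target: VC(#6) = (2, 4)

(2, 4)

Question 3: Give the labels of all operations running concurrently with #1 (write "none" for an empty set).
overlap test against #1 [1,3]: concurrent iff the interval meets 1..3
#2 [2,4]: concurrent
#3 [5,12]: after
#4 [6,7]: after
#5 [8,9]: after
#6 [10,11]: after

#2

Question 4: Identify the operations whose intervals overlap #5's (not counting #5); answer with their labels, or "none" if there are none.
#5 spans [8,9]; an op avoiding the whole window 8..9 is ordered, any other is concurrent
#1 [1,3]: before
#2 [2,4]: before
#3 [5,12]: concurrent
#4 [6,7]: before
#6 [10,11]: after

#3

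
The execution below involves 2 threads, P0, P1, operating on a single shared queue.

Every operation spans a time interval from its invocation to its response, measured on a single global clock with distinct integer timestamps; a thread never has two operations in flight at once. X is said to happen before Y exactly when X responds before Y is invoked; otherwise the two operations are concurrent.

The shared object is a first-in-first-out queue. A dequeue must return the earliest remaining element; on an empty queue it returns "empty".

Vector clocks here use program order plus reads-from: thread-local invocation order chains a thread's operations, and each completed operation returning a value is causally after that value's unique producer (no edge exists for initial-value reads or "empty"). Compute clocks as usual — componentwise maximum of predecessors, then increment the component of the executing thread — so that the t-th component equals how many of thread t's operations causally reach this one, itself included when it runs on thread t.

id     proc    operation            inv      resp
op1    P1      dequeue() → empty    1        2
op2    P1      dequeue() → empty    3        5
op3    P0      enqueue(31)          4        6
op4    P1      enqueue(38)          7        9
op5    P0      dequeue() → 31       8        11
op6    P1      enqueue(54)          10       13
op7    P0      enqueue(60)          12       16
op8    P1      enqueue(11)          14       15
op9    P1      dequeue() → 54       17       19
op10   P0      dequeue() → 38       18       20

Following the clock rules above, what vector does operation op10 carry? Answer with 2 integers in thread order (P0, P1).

VC(op1, invoked at 1): no causal predecessors; +1 on P1 → (0, 1)
VC(op3, invoked at 4): no causal predecessors; +1 on P0 → (1, 0)
from VC(op1)=(0, 1), op2 (invoked 3) maxes components and bumps P1 → (0, 2)
from VC(op3)=(1, 0), op5 (invoked 8) maxes components and bumps P0 → (2, 0)
from VC(op2)=(0, 2), op4 (invoked 7) maxes components and bumps P1 → (0, 3)
from VC(op5)=(2, 0), op7 (invoked 12) maxes components and bumps P0 → (3, 0)
from VC(op4)=(0, 3), op6 (invoked 10) maxes components and bumps P1 → (0, 4)
from VC(op6)=(0, 4), op8 (invoked 14) maxes components and bumps P1 → (0, 5)
from VC(op6)=(0, 4), VC(op8)=(0, 5), op9 (invoked 17) maxes components and bumps P1 → (0, 6)
from VC(op4)=(0, 3), VC(op7)=(3, 0), op10 (invoked 18) maxes components and bumps P0 → (4, 3)
target: VC(op10) = (4, 3)

(4, 3)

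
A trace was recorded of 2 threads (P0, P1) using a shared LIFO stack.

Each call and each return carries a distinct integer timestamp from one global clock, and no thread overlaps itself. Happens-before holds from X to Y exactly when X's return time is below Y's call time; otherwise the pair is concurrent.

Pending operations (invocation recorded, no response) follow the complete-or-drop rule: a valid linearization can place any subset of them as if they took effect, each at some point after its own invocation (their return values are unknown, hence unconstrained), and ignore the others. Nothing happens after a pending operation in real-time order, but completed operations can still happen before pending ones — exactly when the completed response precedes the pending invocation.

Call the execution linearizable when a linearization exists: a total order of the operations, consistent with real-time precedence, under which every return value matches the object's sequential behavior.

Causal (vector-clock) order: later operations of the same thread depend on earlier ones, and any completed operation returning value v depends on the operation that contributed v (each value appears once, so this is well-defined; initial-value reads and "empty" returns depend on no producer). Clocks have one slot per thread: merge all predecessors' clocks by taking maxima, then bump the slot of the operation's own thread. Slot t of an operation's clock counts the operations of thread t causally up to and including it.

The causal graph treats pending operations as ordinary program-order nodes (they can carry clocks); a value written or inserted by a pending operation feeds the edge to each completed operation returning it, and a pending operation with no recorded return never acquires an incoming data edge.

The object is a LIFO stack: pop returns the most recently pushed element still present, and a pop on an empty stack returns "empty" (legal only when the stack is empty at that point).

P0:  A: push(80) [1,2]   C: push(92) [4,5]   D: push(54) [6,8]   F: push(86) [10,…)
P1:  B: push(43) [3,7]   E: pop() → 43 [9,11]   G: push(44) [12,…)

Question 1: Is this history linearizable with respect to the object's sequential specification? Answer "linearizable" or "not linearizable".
linearizable

witness order: A, C, D, B, E
1. A push(80), leaving stack <80>
2. C push(92), leaving stack <80,92>
3. D push(54), leaving stack <80,92,54>
4. B push(43), leaving stack <80,92,54,43>
5. E pop() → 43, leaving stack <80,92,54>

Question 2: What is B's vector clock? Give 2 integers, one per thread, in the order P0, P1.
Answer: (0, 1)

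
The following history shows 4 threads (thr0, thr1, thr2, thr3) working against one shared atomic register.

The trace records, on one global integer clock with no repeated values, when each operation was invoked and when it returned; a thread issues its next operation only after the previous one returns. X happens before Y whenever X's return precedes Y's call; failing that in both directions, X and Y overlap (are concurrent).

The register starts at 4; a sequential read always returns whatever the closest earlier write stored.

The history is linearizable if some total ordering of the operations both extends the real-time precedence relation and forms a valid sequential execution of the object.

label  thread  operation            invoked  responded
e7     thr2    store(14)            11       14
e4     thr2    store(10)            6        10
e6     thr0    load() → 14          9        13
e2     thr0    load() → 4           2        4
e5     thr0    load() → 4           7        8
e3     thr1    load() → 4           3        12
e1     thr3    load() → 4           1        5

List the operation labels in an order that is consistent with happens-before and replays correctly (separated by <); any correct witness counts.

step 1: e1 load() → 4 — value 4
step 2: e2 load() → 4 — value 4
step 3: e3 load() → 4 — value 4
step 4: e5 load() → 4 — value 4
step 5: e4 store(10) — value 10
step 6: e7 store(14) — value 14
step 7: e6 load() → 14 — value 14

e1 < e2 < e3 < e5 < e4 < e7 < e6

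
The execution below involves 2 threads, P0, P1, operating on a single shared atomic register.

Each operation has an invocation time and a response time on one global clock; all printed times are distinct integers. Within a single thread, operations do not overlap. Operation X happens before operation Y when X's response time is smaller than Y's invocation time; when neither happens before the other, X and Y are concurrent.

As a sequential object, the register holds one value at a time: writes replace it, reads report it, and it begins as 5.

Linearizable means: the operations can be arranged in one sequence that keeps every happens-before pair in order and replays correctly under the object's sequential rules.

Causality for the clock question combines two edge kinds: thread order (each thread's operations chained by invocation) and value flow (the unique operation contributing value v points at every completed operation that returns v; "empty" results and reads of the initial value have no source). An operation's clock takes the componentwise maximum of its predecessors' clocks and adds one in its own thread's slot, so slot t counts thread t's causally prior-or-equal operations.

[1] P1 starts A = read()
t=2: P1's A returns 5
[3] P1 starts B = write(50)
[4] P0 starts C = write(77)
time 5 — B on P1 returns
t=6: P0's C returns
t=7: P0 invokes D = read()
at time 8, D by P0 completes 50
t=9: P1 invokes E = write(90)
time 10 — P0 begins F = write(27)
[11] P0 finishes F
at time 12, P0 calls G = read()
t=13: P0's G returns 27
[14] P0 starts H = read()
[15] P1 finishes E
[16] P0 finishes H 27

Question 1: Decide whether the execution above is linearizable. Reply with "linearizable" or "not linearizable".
witness order: A, C, B, D, E, F, G, H
1. A read() → 5, leaving value 5
2. C write(77), leaving value 77
3. B write(50), leaving value 50
4. D read() → 50, leaving value 50
5. E write(90), leaving value 90
6. F write(27), leaving value 27
7. G read() → 27, leaving value 27
8. H read() → 27, leaving value 27

linearizable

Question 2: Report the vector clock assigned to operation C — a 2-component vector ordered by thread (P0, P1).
A (invocation 1): nothing precedes it; P1's component alone gives (0, 1)
C (invocation 4): nothing precedes it; P0's component alone gives (1, 0)
invoked at 3, B merges VC(A)=(0, 1) and bumps P1's slot → (0, 2)
invoked at 9, E merges VC(B)=(0, 2) and bumps P1's slot → (0, 3)
invoked at 7, D merges VC(B)=(0, 2), VC(C)=(1, 0) and bumps P0's slot → (2, 2)
invoked at 10, F merges VC(D)=(2, 2) and bumps P0's slot → (3, 2)
invoked at 12, G merges VC(F)=(3, 2) and bumps P0's slot → (4, 2)
invoked at 14, H merges VC(F)=(3, 2), VC(G)=(4, 2) and bumps P0's slot → (5, 2)
target: VC(C) = (1, 0)

(1, 0)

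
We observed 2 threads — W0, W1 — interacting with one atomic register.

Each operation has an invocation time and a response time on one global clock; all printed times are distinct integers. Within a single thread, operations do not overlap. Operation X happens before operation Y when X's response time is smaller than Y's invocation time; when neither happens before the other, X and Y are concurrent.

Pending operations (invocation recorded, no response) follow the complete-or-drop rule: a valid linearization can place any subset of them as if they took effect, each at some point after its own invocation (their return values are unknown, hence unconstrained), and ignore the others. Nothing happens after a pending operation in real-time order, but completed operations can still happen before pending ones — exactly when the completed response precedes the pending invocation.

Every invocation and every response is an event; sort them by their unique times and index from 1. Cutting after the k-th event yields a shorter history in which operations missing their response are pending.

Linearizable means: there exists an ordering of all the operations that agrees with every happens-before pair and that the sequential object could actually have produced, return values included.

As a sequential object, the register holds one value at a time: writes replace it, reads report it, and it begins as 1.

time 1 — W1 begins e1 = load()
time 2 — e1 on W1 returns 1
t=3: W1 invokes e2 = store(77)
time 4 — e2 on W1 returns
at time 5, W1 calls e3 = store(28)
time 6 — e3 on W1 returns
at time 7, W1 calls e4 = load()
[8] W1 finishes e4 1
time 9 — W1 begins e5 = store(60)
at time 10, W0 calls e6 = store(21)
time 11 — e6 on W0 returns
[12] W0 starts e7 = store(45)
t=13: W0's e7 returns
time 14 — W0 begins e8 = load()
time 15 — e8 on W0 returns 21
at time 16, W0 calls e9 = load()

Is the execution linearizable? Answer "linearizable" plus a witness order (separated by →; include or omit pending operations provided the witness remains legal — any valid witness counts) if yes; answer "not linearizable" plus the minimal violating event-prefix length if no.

events 1..7 are fine; event 8 — the response of e4 at time 8 — makes the prefix non-linearizable
exactly one order of the 4 completed ops respects real time; the atomic register replay fails
for example e1, e2, e3, e4 fails at step 4: e4 load() → 1 is not legal there

not linearizable — minimal violating prefix: 8 events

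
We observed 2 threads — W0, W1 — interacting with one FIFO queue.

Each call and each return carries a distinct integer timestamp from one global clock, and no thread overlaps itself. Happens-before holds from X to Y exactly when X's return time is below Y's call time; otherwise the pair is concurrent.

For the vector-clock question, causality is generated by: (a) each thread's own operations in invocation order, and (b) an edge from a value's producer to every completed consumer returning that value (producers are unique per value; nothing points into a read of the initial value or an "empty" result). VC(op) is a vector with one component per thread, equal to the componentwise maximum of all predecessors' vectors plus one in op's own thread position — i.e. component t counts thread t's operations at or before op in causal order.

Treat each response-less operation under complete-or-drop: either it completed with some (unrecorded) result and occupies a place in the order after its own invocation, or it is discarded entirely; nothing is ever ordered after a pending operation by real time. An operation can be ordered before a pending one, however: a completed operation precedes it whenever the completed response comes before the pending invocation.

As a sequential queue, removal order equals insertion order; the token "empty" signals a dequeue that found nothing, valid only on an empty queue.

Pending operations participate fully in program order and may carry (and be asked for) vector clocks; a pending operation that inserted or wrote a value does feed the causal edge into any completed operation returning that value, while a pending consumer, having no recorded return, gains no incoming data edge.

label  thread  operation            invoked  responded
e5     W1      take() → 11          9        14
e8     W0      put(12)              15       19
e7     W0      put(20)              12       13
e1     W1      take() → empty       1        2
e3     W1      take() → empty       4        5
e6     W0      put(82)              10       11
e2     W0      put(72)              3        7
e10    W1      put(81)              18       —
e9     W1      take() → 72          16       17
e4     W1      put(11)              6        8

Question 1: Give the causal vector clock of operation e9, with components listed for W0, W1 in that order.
(1, 5)

VC(e1, invoked at 1): no causal predecessors; +1 on W1 → (0, 1)
VC(e2, invoked at 3): no causal predecessors; +1 on W0 → (1, 0)
invoked at 4, e3 merges VC(e1)=(0, 1) and bumps W1's slot → (0, 2)
invoked at 10, e6 merges VC(e2)=(1, 0) and bumps W0's slot → (2, 0)
invoked at 6, e4 merges VC(e3)=(0, 2) and bumps W1's slot → (0, 3)
invoked at 12, e7 merges VC(e6)=(2, 0) and bumps W0's slot → (3, 0)
invoked at 9, e5 merges VC(e4)=(0, 3) and bumps W1's slot → (0, 4)
invoked at 15, e8 merges VC(e7)=(3, 0) and bumps W0's slot → (4, 0)
invoked at 16, e9 merges VC(e2)=(1, 0), VC(e5)=(0, 4) and bumps W1's slot → (1, 5)
invoked at 18, e10 merges VC(e9)=(1, 5) and bumps W1's slot → (1, 6)
target: VC(e9) = (1, 5)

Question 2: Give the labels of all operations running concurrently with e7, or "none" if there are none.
e5

concurrent with e7 ([12,13]): every op whose interval crosses 12..13
e1 [1,2]: before
e2 [3,7]: before
e3 [4,5]: before
e4 [6,8]: before
e5 [9,14]: concurrent
e6 [10,11]: before
e8 [15,19]: after
e9 [16,17]: after
e10 [18,…): after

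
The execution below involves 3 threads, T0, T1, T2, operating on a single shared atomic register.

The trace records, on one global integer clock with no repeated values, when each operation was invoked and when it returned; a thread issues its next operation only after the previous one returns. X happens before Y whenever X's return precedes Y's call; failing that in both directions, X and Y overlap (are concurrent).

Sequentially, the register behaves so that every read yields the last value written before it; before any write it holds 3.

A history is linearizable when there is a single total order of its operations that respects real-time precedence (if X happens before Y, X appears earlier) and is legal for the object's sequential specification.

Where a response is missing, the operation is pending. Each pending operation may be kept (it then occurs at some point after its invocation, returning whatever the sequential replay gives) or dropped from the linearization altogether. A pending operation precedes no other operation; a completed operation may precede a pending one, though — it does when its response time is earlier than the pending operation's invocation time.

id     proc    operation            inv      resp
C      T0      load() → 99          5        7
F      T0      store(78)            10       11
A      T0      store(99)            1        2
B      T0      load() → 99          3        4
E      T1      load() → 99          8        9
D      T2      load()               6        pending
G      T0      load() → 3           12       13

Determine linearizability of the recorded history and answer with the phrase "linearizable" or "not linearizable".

already the first 13 events (up to G's response at time 13) admit no linearization; the first 12 still do
one real-time candidate order over the 6 completed operations — the atomic register replay rejects it
completion choices over the 1 pending operation (D) were checked; none helps
for example A, B, C, E, F, G (pending dropped) fails at step 6: G load() → 3 is not legal there

not linearizable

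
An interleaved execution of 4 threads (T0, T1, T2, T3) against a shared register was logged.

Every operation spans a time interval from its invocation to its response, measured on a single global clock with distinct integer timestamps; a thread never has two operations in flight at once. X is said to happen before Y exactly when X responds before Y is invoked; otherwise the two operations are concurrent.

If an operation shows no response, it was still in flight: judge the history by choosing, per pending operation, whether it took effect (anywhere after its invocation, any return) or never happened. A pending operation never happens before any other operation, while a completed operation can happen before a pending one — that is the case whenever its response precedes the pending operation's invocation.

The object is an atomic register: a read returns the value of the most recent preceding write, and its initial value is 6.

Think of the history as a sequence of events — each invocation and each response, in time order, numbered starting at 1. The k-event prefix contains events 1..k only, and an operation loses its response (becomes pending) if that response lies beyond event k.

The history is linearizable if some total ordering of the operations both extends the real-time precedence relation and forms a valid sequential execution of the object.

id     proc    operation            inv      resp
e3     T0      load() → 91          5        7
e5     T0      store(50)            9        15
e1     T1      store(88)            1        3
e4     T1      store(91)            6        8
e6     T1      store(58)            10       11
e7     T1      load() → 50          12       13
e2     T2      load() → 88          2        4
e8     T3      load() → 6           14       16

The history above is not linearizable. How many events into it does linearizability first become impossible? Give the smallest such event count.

events 1..15 are still linearizable — one witness is e1, e2, e4, e3, e6, e5, e7:
after step 1 (e1 store(88)): value 88
after step 2 (e2 load() → 88): value 88
after step 3 (e4 store(91)): value 91
after step 4 (e3 load() → 91): value 91
after step 5 (e6 store(58)): value 58
after step 6 (e5 store(50)): value 50
after step 7 (e7 load() → 50): value 50
once event 16 joins (e8's response, time 16), exhaustive search finds no witness
e.g. e1, e2, e3, e4, e5, e6, e7, e8: illegal at step 3, since e3 load() → 91 cannot apply there
e.g. e1, e2, e3, e4, e6, e5, e7, e8: illegal at step 3, since e3 load() → 91 cannot apply there

16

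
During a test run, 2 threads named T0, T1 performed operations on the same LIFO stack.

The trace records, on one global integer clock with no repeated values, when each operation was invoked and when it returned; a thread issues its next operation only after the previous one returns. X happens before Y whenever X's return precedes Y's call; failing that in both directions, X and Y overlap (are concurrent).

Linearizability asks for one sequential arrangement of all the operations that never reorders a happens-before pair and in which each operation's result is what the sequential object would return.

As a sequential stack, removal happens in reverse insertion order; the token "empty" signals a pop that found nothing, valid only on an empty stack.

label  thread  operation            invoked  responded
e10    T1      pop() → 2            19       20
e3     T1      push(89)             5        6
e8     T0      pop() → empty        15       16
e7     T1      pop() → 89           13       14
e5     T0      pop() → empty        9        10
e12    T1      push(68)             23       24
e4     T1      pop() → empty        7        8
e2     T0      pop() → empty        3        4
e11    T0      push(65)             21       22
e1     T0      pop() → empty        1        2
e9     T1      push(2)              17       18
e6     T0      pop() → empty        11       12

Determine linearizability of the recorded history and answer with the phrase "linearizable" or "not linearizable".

not linearizable

through event 7 a valid linearization exists; event 8 (e4 responding at time 8) ends that
the sole real-time-consistent order of 4 completed operations fails the LIFO stack replay
take e1, e2, e3, e4: step 4 already fails, because e4 pop() → empty cannot occur there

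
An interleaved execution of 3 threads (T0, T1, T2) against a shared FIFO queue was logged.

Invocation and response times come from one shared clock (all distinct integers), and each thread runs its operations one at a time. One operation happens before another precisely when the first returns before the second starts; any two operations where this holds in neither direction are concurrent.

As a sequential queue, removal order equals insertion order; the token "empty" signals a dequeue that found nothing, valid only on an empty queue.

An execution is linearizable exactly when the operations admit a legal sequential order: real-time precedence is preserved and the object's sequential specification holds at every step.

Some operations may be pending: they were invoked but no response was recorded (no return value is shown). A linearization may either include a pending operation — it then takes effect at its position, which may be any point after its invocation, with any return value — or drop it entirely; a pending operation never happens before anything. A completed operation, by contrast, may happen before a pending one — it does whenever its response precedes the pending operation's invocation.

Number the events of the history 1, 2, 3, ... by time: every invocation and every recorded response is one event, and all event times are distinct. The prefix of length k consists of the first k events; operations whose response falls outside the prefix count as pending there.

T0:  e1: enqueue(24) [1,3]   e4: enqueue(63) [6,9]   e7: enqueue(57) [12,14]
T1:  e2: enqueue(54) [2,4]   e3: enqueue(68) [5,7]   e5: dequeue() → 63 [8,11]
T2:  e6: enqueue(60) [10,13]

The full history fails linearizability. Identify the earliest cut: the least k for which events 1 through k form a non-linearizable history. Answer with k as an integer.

one valid order for events 1..10 is e1, e2, e3, e4:
step 1: e1 enqueue(24) — queue <24>
step 2: e2 enqueue(54) — queue <24,54>
step 3: e3 enqueue(68) — queue <24,54,68>
step 4: e4 enqueue(63) — queue <24,54,68,63>
once event 11 joins (e5's response, time 11), exhaustive search finds no witness
completion choices over the 1 pending operation (e6) were checked; none helps
for example e1, e2, e3, e4, e5 (pending dropped) fails at step 5: e5 dequeue() → 63 is not legal there
for example e1, e2, e3, e5, e4 (pending dropped) fails at step 4: e5 dequeue() → 63 is not legal there

11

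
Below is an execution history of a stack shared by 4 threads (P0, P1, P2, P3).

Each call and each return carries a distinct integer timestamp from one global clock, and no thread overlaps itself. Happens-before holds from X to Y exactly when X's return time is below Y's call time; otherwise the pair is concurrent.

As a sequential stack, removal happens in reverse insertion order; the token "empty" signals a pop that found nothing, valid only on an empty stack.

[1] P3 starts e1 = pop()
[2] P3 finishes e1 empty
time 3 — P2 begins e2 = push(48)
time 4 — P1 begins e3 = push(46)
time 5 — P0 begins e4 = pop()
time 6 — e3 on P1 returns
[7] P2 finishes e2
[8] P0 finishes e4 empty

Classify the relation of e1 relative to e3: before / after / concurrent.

before

e1 spans [1,2], e3 spans [4,6]
resp(e1)=2 < inv(e3)=4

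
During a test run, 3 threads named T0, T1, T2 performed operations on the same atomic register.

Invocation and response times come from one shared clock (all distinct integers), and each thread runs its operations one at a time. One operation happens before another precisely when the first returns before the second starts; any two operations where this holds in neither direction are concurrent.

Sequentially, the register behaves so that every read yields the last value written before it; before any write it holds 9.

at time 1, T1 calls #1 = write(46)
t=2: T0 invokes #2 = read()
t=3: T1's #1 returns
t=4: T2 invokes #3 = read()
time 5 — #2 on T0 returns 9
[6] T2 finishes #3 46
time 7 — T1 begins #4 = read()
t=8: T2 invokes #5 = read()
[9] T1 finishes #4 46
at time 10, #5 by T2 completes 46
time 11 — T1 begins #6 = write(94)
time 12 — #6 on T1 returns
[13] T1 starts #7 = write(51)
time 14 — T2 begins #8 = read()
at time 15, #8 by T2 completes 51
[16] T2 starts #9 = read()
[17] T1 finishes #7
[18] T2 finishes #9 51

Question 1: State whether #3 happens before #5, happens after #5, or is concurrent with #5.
before

#3 spans [4,6], #5 spans [8,10]
resp(#3)=6 < inv(#5)=8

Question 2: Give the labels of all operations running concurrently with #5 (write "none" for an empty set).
#4

concurrent with #5 ([8,10]): every op whose interval crosses 8..10
#1 [1,3]: before
#2 [2,5]: before
#3 [4,6]: before
#4 [7,9]: concurrent
#6 [11,12]: after
#7 [13,17]: after
#8 [14,15]: after
#9 [16,18]: after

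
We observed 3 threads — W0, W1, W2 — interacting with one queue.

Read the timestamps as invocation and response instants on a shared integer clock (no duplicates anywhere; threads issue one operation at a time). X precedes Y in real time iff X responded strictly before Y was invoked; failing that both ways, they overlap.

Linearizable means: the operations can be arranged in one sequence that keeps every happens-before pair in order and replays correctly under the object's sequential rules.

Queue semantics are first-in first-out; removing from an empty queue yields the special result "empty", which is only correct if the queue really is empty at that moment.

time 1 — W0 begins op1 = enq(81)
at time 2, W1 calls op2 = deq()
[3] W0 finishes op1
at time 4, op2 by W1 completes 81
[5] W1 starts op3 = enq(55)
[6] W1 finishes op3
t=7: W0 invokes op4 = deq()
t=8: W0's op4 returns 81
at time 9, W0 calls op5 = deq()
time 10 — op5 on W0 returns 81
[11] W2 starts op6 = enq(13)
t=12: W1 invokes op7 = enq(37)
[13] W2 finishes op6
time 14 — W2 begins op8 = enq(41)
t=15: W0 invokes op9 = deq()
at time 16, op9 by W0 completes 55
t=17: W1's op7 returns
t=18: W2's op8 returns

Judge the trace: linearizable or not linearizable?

not linearizable

events 1..7 are fine; event 8 — the response of op4 at time 8 — makes the prefix non-linearizable
all 2 real-time-respecting orders fail — 4 completed queue operations, no legal replay
take op1, op2, op3, op4: step 4 already fails, because op4 deq() → 81 cannot occur there
take op2, op1, op3, op4: step 1 already fails, because op2 deq() → 81 cannot occur there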